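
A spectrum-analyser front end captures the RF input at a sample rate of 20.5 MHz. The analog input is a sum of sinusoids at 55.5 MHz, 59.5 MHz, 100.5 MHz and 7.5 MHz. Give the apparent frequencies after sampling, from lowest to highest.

2 MHz, 6 MHz, 7.5 MHz

fs/2 = 10.25 MHz.
55.5 MHz mod fs = 14.5 MHz.
14.5 MHz > fs/2 = 10.25 MHz, folds to fs − 14.5 MHz = 6 MHz.
59.5 MHz mod fs = 18.5 MHz.
18.5 MHz > fs/2 = 10.25 MHz, folds to fs − 18.5 MHz = 2 MHz.
100.5 MHz mod fs = 18.5 MHz.
18.5 MHz > fs/2 = 10.25 MHz, folds to fs − 18.5 MHz = 2 MHz.
7.5 MHz ≤ fs/2 = 10.25 MHz, passes unchanged.
Distinct values: {2 MHz, 6 MHz, 7.5 MHz}.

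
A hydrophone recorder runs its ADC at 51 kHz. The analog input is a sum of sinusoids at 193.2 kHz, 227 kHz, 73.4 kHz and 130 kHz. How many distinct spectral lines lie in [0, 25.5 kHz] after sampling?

3

fs/2 = 25.5 kHz.
193.2 kHz mod fs = 40.2 kHz.
40.2 kHz > fs/2 = 25.5 kHz, folds to fs − 40.2 kHz = 10.8 kHz.
227 kHz mod fs = 23 kHz.
23 kHz ≤ fs/2 = 25.5 kHz, appears at 23 kHz.
73.4 kHz mod fs = 22.4 kHz.
22.4 kHz ≤ fs/2 = 25.5 kHz, appears at 22.4 kHz.
130 kHz mod fs = 28 kHz.
28 kHz > fs/2 = 25.5 kHz, folds to fs − 28 kHz = 23 kHz.
Distinct values: {10.8 kHz, 22.4 kHz, 23 kHz} → 3.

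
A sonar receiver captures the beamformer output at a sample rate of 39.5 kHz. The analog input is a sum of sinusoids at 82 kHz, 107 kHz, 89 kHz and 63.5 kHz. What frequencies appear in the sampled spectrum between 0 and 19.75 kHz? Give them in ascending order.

fs/2 = 19.75 kHz.
82 kHz mod fs = 3 kHz.
3 kHz ≤ fs/2 = 19.75 kHz, appears at 3 kHz.
107 kHz mod fs = 28 kHz.
28 kHz > fs/2 = 19.75 kHz, folds to fs − 28 kHz = 11.5 kHz.
89 kHz mod fs = 10 kHz.
10 kHz ≤ fs/2 = 19.75 kHz, appears at 10 kHz.
63.5 kHz mod fs = 24 kHz.
24 kHz > fs/2 = 19.75 kHz, folds to fs − 24 kHz = 15.5 kHz.
Distinct values: {3 kHz, 10 kHz, 11.5 kHz, 15.5 kHz}.

3 kHz, 10 kHz, 11.5 kHz, 15.5 kHz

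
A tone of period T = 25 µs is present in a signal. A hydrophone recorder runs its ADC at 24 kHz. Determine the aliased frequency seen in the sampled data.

8 kHz

T = 25 µs → f = 1/T = 40 kHz.
40 kHz mod fs = 16 kHz.
16 kHz > fs/2 = 12 kHz, folds to fs − 16 kHz = 8 kHz.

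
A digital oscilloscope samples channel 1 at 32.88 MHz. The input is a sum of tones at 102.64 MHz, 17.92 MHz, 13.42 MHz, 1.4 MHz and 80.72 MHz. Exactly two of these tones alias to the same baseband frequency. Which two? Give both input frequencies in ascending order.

fs/2 = 16.44 MHz.
102.64 MHz mod fs = 4 MHz.
4 MHz ≤ fs/2 = 16.44 MHz, appears at 4 MHz.
17.92 MHz > fs/2 = 16.44 MHz, folds to fs − 17.92 MHz = 14.96 MHz.
13.42 MHz ≤ fs/2 = 16.44 MHz, passes unchanged.
1.4 MHz ≤ fs/2 = 16.44 MHz, passes unchanged.
80.72 MHz mod fs = 14.96 MHz.
14.96 MHz ≤ fs/2 = 16.44 MHz, appears at 14.96 MHz.
17.92 MHz and 80.72 MHz both map to 14.96 MHz.

17.92 MHz, 80.72 MHz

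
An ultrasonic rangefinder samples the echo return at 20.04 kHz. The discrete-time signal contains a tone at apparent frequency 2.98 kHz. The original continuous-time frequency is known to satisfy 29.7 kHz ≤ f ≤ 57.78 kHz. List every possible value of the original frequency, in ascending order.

Frequencies that alias to 2.98 kHz are k·fs ± 2.98 kHz for integer k ≥ 0.
k=0: 2.98 kHz.
k=1: 17.06 kHz, 23.02 kHz.
k=2: 37.1 kHz, 43.06 kHz.
k=3: 57.14 kHz, 63.1 kHz.
k=4: 77.18 kHz, 83.14 kHz.
Within [29.7 kHz, 57.78 kHz]: 37.1 kHz, 43.06 kHz, 57.14 kHz.

37.1 kHz, 43.06 kHz, 57.14 kHz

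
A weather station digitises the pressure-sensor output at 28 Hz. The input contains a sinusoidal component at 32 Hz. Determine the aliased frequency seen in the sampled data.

32 Hz mod fs = 4 Hz.
4 Hz ≤ fs/2 = 14 Hz, appears at 4 Hz.

4 Hz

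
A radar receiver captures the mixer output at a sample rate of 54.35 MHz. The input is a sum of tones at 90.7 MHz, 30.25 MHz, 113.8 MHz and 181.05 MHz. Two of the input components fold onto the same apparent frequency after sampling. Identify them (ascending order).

90.7 MHz, 181.05 MHz

fs/2 = 27.175 MHz.
90.7 MHz mod fs = 36.35 MHz.
36.35 MHz > fs/2 = 27.175 MHz, folds to fs − 36.35 MHz = 18 MHz.
30.25 MHz > fs/2 = 27.175 MHz, folds to fs − 30.25 MHz = 24.1 MHz.
113.8 MHz mod fs = 5.1 MHz.
5.1 MHz ≤ fs/2 = 27.175 MHz, appears at 5.1 MHz.
181.05 MHz mod fs = 18 MHz.
18 MHz ≤ fs/2 = 27.175 MHz, appears at 18 MHz.
90.7 MHz and 181.05 MHz both map to 18 MHz.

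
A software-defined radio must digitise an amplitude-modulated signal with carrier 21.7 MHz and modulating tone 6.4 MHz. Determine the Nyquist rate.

AM sidebands sit at fc ± fm = 15.3 MHz and 28.1 MHz.
Highest-frequency component: 28.1 MHz.
Nyquist rate = 2 × 28.1 MHz = 56.2 MHz.

56.2 MHz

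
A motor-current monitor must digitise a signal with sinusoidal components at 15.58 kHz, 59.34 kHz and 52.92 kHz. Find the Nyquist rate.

118.68 kHz

Highest-frequency component: 59.34 kHz.
Nyquist rate = 2 × 59.34 kHz = 118.68 kHz.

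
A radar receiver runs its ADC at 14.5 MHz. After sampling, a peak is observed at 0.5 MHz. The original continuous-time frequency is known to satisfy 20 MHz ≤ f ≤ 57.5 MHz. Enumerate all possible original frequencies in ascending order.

28.5 MHz, 29.5 MHz, 43 MHz, 44 MHz, 57.5 MHz

Frequencies that alias to 0.5 MHz are k·fs ± 0.5 MHz for integer k ≥ 0.
k=0: 0.5 MHz.
k=1: 14 MHz, 15 MHz.
k=2: 28.5 MHz, 29.5 MHz.
k=3: 43 MHz, 44 MHz.
k=4: 57.5 MHz, 58.5 MHz.
k=5: 72 MHz, 73 MHz.
Within [20 MHz, 57.5 MHz]: 28.5 MHz, 29.5 MHz, 43 MHz, 44 MHz, 57.5 MHz.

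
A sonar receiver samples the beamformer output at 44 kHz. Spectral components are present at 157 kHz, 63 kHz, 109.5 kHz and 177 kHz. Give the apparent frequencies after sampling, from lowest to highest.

fs/2 = 22 kHz.
157 kHz mod fs = 25 kHz.
25 kHz > fs/2 = 22 kHz, folds to fs − 25 kHz = 19 kHz.
63 kHz mod fs = 19 kHz.
19 kHz ≤ fs/2 = 22 kHz, appears at 19 kHz.
109.5 kHz mod fs = 21.5 kHz.
21.5 kHz ≤ fs/2 = 22 kHz, appears at 21.5 kHz.
177 kHz mod fs = 1 kHz.
1 kHz ≤ fs/2 = 22 kHz, appears at 1 kHz.
Distinct values: {1 kHz, 19 kHz, 21.5 kHz}.

1 kHz, 19 kHz, 21.5 kHz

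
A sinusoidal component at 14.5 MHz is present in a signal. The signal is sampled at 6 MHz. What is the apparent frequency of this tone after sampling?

2.5 MHz

14.5 MHz mod fs = 2.5 MHz.
2.5 MHz ≤ fs/2 = 3 MHz, appears at 2.5 MHz.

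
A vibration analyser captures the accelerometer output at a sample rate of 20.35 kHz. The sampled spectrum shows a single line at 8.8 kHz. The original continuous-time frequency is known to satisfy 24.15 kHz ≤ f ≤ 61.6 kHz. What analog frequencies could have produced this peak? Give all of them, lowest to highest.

29.15 kHz, 31.9 kHz, 49.5 kHz, 52.25 kHz

Frequencies that alias to 8.8 kHz are k·fs ± 8.8 kHz for integer k ≥ 0.
k=0: 8.8 kHz.
k=1: 11.55 kHz, 29.15 kHz.
k=2: 31.9 kHz, 49.5 kHz.
k=3: 52.25 kHz, 69.85 kHz.
k=4: 72.6 kHz, 90.2 kHz.
Within [24.15 kHz, 61.6 kHz]: 29.15 kHz, 31.9 kHz, 49.5 kHz, 52.25 kHz.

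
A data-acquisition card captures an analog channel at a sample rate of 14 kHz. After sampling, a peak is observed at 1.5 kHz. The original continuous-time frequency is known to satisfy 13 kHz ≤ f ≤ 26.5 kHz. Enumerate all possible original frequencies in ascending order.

Frequencies that alias to 1.5 kHz are k·fs ± 1.5 kHz for integer k ≥ 0.
k=0: 1.5 kHz.
k=1: 12.5 kHz, 15.5 kHz.
k=2: 26.5 kHz, 29.5 kHz.
k=3: 40.5 kHz, 43.5 kHz.
Within [13 kHz, 26.5 kHz]: 15.5 kHz, 26.5 kHz.

15.5 kHz, 26.5 kHz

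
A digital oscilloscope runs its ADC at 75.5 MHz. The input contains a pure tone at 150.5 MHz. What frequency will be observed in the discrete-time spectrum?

150.5 MHz mod fs = 75 MHz.
75 MHz > fs/2 = 37.75 MHz, folds to fs − 75 MHz = 0.5 MHz.

0.5 MHz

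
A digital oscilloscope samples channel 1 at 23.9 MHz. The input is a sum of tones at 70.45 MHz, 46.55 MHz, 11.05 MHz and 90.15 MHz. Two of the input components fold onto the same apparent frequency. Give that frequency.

fs/2 = 11.95 MHz.
70.45 MHz mod fs = 22.65 MHz.
22.65 MHz > fs/2 = 11.95 MHz, folds to fs − 22.65 MHz = 1.25 MHz.
46.55 MHz mod fs = 22.65 MHz.
22.65 MHz > fs/2 = 11.95 MHz, folds to fs − 22.65 MHz = 1.25 MHz.
11.05 MHz ≤ fs/2 = 11.95 MHz, passes unchanged.
90.15 MHz mod fs = 18.45 MHz.
18.45 MHz > fs/2 = 11.95 MHz, folds to fs − 18.45 MHz = 5.45 MHz.
46.55 MHz and 70.45 MHz both map to 1.25 MHz.

1.25 MHz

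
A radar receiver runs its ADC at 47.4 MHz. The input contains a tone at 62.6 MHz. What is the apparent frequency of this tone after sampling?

62.6 MHz mod fs = 15.2 MHz.
15.2 MHz ≤ fs/2 = 23.7 MHz, appears at 15.2 MHz.

15.2 MHz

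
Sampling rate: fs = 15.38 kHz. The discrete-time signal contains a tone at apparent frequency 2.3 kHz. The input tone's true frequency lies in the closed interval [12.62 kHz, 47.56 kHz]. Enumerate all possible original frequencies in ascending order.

Frequencies that alias to 2.3 kHz are k·fs ± 2.3 kHz for integer k ≥ 0.
k=0: 2.3 kHz.
k=1: 13.08 kHz, 17.68 kHz.
k=2: 28.46 kHz, 33.06 kHz.
k=3: 43.84 kHz, 48.44 kHz.
k=4: 59.22 kHz, 63.82 kHz.
Within [12.62 kHz, 47.56 kHz]: 13.08 kHz, 17.68 kHz, 28.46 kHz, 33.06 kHz, 43.84 kHz.

13.08 kHz, 17.68 kHz, 28.46 kHz, 33.06 kHz, 43.84 kHz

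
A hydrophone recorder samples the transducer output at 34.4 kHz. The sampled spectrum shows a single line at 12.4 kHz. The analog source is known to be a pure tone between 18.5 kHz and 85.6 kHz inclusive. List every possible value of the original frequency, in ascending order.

Frequencies that alias to 12.4 kHz are k·fs ± 12.4 kHz for integer k ≥ 0.
k=0: 12.4 kHz.
k=1: 22 kHz, 46.8 kHz.
k=2: 56.4 kHz, 81.2 kHz.
k=3: 90.8 kHz, 115.6 kHz.
Within [18.5 kHz, 85.6 kHz]: 22 kHz, 46.8 kHz, 56.4 kHz, 81.2 kHz.

22 kHz, 46.8 kHz, 56.4 kHz, 81.2 kHz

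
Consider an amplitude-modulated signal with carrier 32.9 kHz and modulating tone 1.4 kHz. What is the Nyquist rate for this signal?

68.6 kHz

AM sidebands sit at fc ± fm = 31.5 kHz and 34.3 kHz.
Highest-frequency component: 34.3 kHz.
Nyquist rate = 2 × 34.3 kHz = 68.6 kHz.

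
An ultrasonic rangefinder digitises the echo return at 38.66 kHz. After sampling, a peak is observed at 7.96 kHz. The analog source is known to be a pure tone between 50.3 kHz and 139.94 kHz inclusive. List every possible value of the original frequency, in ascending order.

69.36 kHz, 85.28 kHz, 108.02 kHz, 123.94 kHz

Frequencies that alias to 7.96 kHz are k·fs ± 7.96 kHz for integer k ≥ 0.
k=0: 7.96 kHz.
k=1: 30.7 kHz, 46.62 kHz.
k=2: 69.36 kHz, 85.28 kHz.
k=3: 108.02 kHz, 123.94 kHz.
k=4: 146.68 kHz, 162.6 kHz.
Within [50.3 kHz, 139.94 kHz]: 69.36 kHz, 85.28 kHz, 108.02 kHz, 123.94 kHz.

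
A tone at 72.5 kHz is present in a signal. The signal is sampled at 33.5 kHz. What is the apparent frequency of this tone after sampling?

72.5 kHz mod fs = 5.5 kHz.
5.5 kHz ≤ fs/2 = 16.75 kHz, appears at 5.5 kHz.

5.5 kHz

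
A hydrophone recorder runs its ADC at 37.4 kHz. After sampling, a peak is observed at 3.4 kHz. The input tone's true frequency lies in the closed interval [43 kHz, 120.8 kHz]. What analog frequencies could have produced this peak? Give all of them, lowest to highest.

Frequencies that alias to 3.4 kHz are k·fs ± 3.4 kHz for integer k ≥ 0.
k=0: 3.4 kHz.
k=1: 34 kHz, 40.8 kHz.
k=2: 71.4 kHz, 78.2 kHz.
k=3: 108.8 kHz, 115.6 kHz.
k=4: 146.2 kHz, 153 kHz.
Within [43 kHz, 120.8 kHz]: 71.4 kHz, 78.2 kHz, 108.8 kHz, 115.6 kHz.

71.4 kHz, 78.2 kHz, 108.8 kHz, 115.6 kHz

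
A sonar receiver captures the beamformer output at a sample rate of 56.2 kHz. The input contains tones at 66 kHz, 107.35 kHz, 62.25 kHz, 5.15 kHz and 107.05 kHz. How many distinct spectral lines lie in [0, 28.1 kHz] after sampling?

fs/2 = 28.1 kHz.
66 kHz mod fs = 9.8 kHz.
9.8 kHz ≤ fs/2 = 28.1 kHz, appears at 9.8 kHz.
107.35 kHz mod fs = 51.15 kHz.
51.15 kHz > fs/2 = 28.1 kHz, folds to fs − 51.15 kHz = 5.05 kHz.
62.25 kHz mod fs = 6.05 kHz.
6.05 kHz ≤ fs/2 = 28.1 kHz, appears at 6.05 kHz.
5.15 kHz ≤ fs/2 = 28.1 kHz, passes unchanged.
107.05 kHz mod fs = 50.85 kHz.
50.85 kHz > fs/2 = 28.1 kHz, folds to fs − 50.85 kHz = 5.35 kHz.
Distinct values: {5.05 kHz, 5.15 kHz, 5.35 kHz, 6.05 kHz, 9.8 kHz} → 5.

5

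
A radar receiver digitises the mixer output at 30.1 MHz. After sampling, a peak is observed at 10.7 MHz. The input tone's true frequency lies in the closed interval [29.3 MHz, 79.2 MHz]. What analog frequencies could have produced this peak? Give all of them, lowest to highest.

Frequencies that alias to 10.7 MHz are k·fs ± 10.7 MHz for integer k ≥ 0.
k=0: 10.7 MHz.
k=1: 19.4 MHz, 40.8 MHz.
k=2: 49.5 MHz, 70.9 MHz.
k=3: 79.6 MHz, 101 MHz.
Within [29.3 MHz, 79.2 MHz]: 40.8 MHz, 49.5 MHz, 70.9 MHz.

40.8 MHz, 49.5 MHz, 70.9 MHz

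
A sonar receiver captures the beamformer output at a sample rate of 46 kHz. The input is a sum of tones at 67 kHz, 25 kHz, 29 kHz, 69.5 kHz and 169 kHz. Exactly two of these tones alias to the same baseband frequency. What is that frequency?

21 kHz

fs/2 = 23 kHz.
67 kHz mod fs = 21 kHz.
21 kHz ≤ fs/2 = 23 kHz, appears at 21 kHz.
25 kHz > fs/2 = 23 kHz, folds to fs − 25 kHz = 21 kHz.
29 kHz > fs/2 = 23 kHz, folds to fs − 29 kHz = 17 kHz.
69.5 kHz mod fs = 23.5 kHz.
23.5 kHz > fs/2 = 23 kHz, folds to fs − 23.5 kHz = 22.5 kHz.
169 kHz mod fs = 31 kHz.
31 kHz > fs/2 = 23 kHz, folds to fs − 31 kHz = 15 kHz.
25 kHz and 67 kHz both map to 21 kHz.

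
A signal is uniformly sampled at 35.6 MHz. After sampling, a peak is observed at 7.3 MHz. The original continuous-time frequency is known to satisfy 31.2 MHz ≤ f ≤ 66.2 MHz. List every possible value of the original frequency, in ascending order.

42.9 MHz, 63.9 MHz

Frequencies that alias to 7.3 MHz are k·fs ± 7.3 MHz for integer k ≥ 0.
k=0: 7.3 MHz.
k=1: 28.3 MHz, 42.9 MHz.
k=2: 63.9 MHz, 78.5 MHz.
k=3: 99.5 MHz, 114.1 MHz.
Within [31.2 MHz, 66.2 MHz]: 42.9 MHz, 63.9 MHz.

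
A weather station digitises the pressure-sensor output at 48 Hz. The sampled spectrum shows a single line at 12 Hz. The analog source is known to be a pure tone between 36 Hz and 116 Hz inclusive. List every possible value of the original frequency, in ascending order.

36 Hz, 60 Hz, 84 Hz, 108 Hz

Frequencies that alias to 12 Hz are k·fs ± 12 Hz for integer k ≥ 0.
k=0: 12 Hz.
k=1: 36 Hz, 60 Hz.
k=2: 84 Hz, 108 Hz.
k=3: 132 Hz, 156 Hz.
Within [36 Hz, 116 Hz]: 36 Hz, 60 Hz, 84 Hz, 108 Hz.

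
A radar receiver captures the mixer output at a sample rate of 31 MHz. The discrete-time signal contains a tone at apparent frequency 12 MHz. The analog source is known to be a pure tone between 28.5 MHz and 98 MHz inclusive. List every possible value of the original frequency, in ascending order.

Frequencies that alias to 12 MHz are k·fs ± 12 MHz for integer k ≥ 0.
k=0: 12 MHz.
k=1: 19 MHz, 43 MHz.
k=2: 50 MHz, 74 MHz.
k=3: 81 MHz, 105 MHz.
k=4: 112 MHz, 136 MHz.
Within [28.5 MHz, 98 MHz]: 43 MHz, 50 MHz, 74 MHz, 81 MHz.

43 MHz, 50 MHz, 74 MHz, 81 MHz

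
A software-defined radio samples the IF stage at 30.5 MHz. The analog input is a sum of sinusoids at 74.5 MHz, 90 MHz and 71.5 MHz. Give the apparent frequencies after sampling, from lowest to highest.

fs/2 = 15.25 MHz.
74.5 MHz mod fs = 13.5 MHz.
13.5 MHz ≤ fs/2 = 15.25 MHz, appears at 13.5 MHz.
90 MHz mod fs = 29 MHz.
29 MHz > fs/2 = 15.25 MHz, folds to fs − 29 MHz = 1.5 MHz.
71.5 MHz mod fs = 10.5 MHz.
10.5 MHz ≤ fs/2 = 15.25 MHz, appears at 10.5 MHz.
Distinct values: {1.5 MHz, 10.5 MHz, 13.5 MHz}.

1.5 MHz, 10.5 MHz, 13.5 MHz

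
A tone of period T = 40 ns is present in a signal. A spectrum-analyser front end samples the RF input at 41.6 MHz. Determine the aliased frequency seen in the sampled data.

16.6 MHz

T = 40 ns → f = 1/T = 25 MHz.
25 MHz > fs/2 = 20.8 MHz, folds to fs − 25 MHz = 16.6 MHz.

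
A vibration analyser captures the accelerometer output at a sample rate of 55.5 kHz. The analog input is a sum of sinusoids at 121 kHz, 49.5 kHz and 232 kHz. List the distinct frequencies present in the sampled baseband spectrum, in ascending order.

fs/2 = 27.75 kHz.
121 kHz mod fs = 10 kHz.
10 kHz ≤ fs/2 = 27.75 kHz, appears at 10 kHz.
49.5 kHz > fs/2 = 27.75 kHz, folds to fs − 49.5 kHz = 6 kHz.
232 kHz mod fs = 10 kHz.
10 kHz ≤ fs/2 = 27.75 kHz, appears at 10 kHz.
Distinct values: {6 kHz, 10 kHz}.

6 kHz, 10 kHz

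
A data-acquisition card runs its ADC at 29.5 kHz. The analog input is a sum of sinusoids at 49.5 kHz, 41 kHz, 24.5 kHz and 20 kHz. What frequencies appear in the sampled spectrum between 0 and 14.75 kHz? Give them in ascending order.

5 kHz, 9.5 kHz, 11.5 kHz

fs/2 = 14.75 kHz.
49.5 kHz mod fs = 20 kHz.
20 kHz > fs/2 = 14.75 kHz, folds to fs − 20 kHz = 9.5 kHz.
41 kHz mod fs = 11.5 kHz.
11.5 kHz ≤ fs/2 = 14.75 kHz, appears at 11.5 kHz.
24.5 kHz > fs/2 = 14.75 kHz, folds to fs − 24.5 kHz = 5 kHz.
20 kHz > fs/2 = 14.75 kHz, folds to fs − 20 kHz = 9.5 kHz.
Distinct values: {5 kHz, 9.5 kHz, 11.5 kHz}.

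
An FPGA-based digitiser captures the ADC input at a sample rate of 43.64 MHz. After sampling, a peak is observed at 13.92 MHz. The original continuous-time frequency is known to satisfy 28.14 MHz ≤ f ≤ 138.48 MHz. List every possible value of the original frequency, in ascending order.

Frequencies that alias to 13.92 MHz are k·fs ± 13.92 MHz for integer k ≥ 0.
k=0: 13.92 MHz.
k=1: 29.72 MHz, 57.56 MHz.
k=2: 73.36 MHz, 101.2 MHz.
k=3: 117 MHz, 144.84 MHz.
k=4: 160.64 MHz, 188.48 MHz.
Within [28.14 MHz, 138.48 MHz]: 29.72 MHz, 57.56 MHz, 73.36 MHz, 101.2 MHz, 117 MHz.

29.72 MHz, 57.56 MHz, 73.36 MHz, 101.2 MHz, 117 MHz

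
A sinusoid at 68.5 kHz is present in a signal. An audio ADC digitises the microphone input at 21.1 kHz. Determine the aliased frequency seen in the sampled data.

68.5 kHz mod fs = 5.2 kHz.
5.2 kHz ≤ fs/2 = 10.55 kHz, appears at 5.2 kHz.

5.2 kHz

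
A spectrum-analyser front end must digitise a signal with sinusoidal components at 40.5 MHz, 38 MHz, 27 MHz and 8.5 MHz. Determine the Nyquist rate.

Highest-frequency component: 40.5 MHz.
Nyquist rate = 2 × 40.5 MHz = 81 MHz.

81 MHz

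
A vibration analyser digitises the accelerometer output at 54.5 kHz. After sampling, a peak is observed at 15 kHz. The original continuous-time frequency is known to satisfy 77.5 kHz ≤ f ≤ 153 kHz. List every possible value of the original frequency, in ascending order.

94 kHz, 124 kHz, 148.5 kHz

Frequencies that alias to 15 kHz are k·fs ± 15 kHz for integer k ≥ 0.
k=0: 15 kHz.
k=1: 39.5 kHz, 69.5 kHz.
k=2: 94 kHz, 124 kHz.
k=3: 148.5 kHz, 178.5 kHz.
k=4: 203 kHz, 233 kHz.
Within [77.5 kHz, 153 kHz]: 94 kHz, 124 kHz, 148.5 kHz.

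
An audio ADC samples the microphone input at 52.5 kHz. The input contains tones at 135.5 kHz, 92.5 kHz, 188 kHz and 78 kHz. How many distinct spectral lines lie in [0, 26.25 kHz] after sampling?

3

fs/2 = 26.25 kHz.
135.5 kHz mod fs = 30.5 kHz.
30.5 kHz > fs/2 = 26.25 kHz, folds to fs − 30.5 kHz = 22 kHz.
92.5 kHz mod fs = 40 kHz.
40 kHz > fs/2 = 26.25 kHz, folds to fs − 40 kHz = 12.5 kHz.
188 kHz mod fs = 30.5 kHz.
30.5 kHz > fs/2 = 26.25 kHz, folds to fs − 30.5 kHz = 22 kHz.
78 kHz mod fs = 25.5 kHz.
25.5 kHz ≤ fs/2 = 26.25 kHz, appears at 25.5 kHz.
Distinct values: {12.5 kHz, 22 kHz, 25.5 kHz} → 3.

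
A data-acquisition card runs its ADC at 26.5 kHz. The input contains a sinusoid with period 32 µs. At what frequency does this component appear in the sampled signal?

T = 32 µs → f = 1/T = 31.25 kHz.
31.25 kHz mod fs = 4.75 kHz.
4.75 kHz ≤ fs/2 = 13.25 kHz, appears at 4.75 kHz.

4.75 kHz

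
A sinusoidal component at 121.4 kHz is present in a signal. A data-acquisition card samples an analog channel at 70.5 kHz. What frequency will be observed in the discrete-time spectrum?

19.6 kHz

121.4 kHz mod fs = 50.9 kHz.
50.9 kHz > fs/2 = 35.25 kHz, folds to fs − 50.9 kHz = 19.6 kHz.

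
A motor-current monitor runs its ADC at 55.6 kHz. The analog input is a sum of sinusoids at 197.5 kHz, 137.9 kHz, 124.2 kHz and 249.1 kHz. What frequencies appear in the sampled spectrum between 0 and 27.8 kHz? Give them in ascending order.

13 kHz, 24.9 kHz, 26.7 kHz

fs/2 = 27.8 kHz.
197.5 kHz mod fs = 30.7 kHz.
30.7 kHz > fs/2 = 27.8 kHz, folds to fs − 30.7 kHz = 24.9 kHz.
137.9 kHz mod fs = 26.7 kHz.
26.7 kHz ≤ fs/2 = 27.8 kHz, appears at 26.7 kHz.
124.2 kHz mod fs = 13 kHz.
13 kHz ≤ fs/2 = 27.8 kHz, appears at 13 kHz.
249.1 kHz mod fs = 26.7 kHz.
26.7 kHz ≤ fs/2 = 27.8 kHz, appears at 26.7 kHz.
Distinct values: {13 kHz, 24.9 kHz, 26.7 kHz}.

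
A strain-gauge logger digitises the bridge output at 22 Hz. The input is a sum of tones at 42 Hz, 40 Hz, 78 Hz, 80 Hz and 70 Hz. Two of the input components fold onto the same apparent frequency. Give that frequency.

4 Hz

fs/2 = 11 Hz.
42 Hz mod fs = 20 Hz.
20 Hz > fs/2 = 11 Hz, folds to fs − 20 Hz = 2 Hz.
40 Hz mod fs = 18 Hz.
18 Hz > fs/2 = 11 Hz, folds to fs − 18 Hz = 4 Hz.
78 Hz mod fs = 12 Hz.
12 Hz > fs/2 = 11 Hz, folds to fs − 12 Hz = 10 Hz.
80 Hz mod fs = 14 Hz.
14 Hz > fs/2 = 11 Hz, folds to fs − 14 Hz = 8 Hz.
70 Hz mod fs = 4 Hz.
4 Hz ≤ fs/2 = 11 Hz, appears at 4 Hz.
40 Hz and 70 Hz both map to 4 Hz.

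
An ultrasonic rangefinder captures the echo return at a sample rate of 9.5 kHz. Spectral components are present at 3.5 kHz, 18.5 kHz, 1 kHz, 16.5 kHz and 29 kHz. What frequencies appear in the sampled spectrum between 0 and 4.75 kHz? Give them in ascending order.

0.5 kHz, 1 kHz, 2.5 kHz, 3.5 kHz

fs/2 = 4.75 kHz.
3.5 kHz ≤ fs/2 = 4.75 kHz, passes unchanged.
18.5 kHz mod fs = 9 kHz.
9 kHz > fs/2 = 4.75 kHz, folds to fs − 9 kHz = 0.5 kHz.
1 kHz ≤ fs/2 = 4.75 kHz, passes unchanged.
16.5 kHz mod fs = 7 kHz.
7 kHz > fs/2 = 4.75 kHz, folds to fs − 7 kHz = 2.5 kHz.
29 kHz mod fs = 0.5 kHz.
0.5 kHz ≤ fs/2 = 4.75 kHz, appears at 0.5 kHz.
Distinct values: {0.5 kHz, 1 kHz, 2.5 kHz, 3.5 kHz}.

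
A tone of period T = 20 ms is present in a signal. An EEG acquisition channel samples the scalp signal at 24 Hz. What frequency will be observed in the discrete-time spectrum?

T = 20 ms → f = 1/T = 50 Hz.
50 Hz mod fs = 2 Hz.
2 Hz ≤ fs/2 = 12 Hz, appears at 2 Hz.

2 Hz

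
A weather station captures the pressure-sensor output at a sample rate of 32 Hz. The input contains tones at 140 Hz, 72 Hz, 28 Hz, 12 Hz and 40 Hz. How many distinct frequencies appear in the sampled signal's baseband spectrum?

fs/2 = 16 Hz.
140 Hz mod fs = 12 Hz.
12 Hz ≤ fs/2 = 16 Hz, appears at 12 Hz.
72 Hz mod fs = 8 Hz.
8 Hz ≤ fs/2 = 16 Hz, appears at 8 Hz.
28 Hz > fs/2 = 16 Hz, folds to fs − 28 Hz = 4 Hz.
12 Hz ≤ fs/2 = 16 Hz, passes unchanged.
40 Hz mod fs = 8 Hz.
8 Hz ≤ fs/2 = 16 Hz, appears at 8 Hz.
Distinct values: {4 Hz, 8 Hz, 12 Hz} → 3.

3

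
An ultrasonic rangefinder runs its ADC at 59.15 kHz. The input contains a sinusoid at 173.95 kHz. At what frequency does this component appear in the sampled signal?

3.5 kHz

173.95 kHz mod fs = 55.65 kHz.
55.65 kHz > fs/2 = 29.575 kHz, folds to fs − 55.65 kHz = 3.5 kHz.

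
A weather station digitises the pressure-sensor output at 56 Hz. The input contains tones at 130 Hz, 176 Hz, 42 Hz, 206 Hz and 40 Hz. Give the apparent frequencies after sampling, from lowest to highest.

8 Hz, 14 Hz, 16 Hz, 18 Hz

fs/2 = 28 Hz.
130 Hz mod fs = 18 Hz.
18 Hz ≤ fs/2 = 28 Hz, appears at 18 Hz.
176 Hz mod fs = 8 Hz.
8 Hz ≤ fs/2 = 28 Hz, appears at 8 Hz.
42 Hz > fs/2 = 28 Hz, folds to fs − 42 Hz = 14 Hz.
206 Hz mod fs = 38 Hz.
38 Hz > fs/2 = 28 Hz, folds to fs − 38 Hz = 18 Hz.
40 Hz > fs/2 = 28 Hz, folds to fs − 40 Hz = 16 Hz.
Distinct values: {8 Hz, 14 Hz, 16 Hz, 18 Hz}.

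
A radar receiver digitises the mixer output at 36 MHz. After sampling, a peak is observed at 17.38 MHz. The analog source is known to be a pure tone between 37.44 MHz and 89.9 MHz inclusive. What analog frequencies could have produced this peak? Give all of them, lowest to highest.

53.38 MHz, 54.62 MHz, 89.38 MHz

Frequencies that alias to 17.38 MHz are k·fs ± 17.38 MHz for integer k ≥ 0.
k=0: 17.38 MHz.
k=1: 18.62 MHz, 53.38 MHz.
k=2: 54.62 MHz, 89.38 MHz.
k=3: 90.62 MHz, 125.38 MHz.
Within [37.44 MHz, 89.9 MHz]: 53.38 MHz, 54.62 MHz, 89.38 MHz.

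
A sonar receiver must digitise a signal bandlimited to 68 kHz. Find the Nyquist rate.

Nyquist rate = 2 × 68 kHz = 136 kHz.

136 kHz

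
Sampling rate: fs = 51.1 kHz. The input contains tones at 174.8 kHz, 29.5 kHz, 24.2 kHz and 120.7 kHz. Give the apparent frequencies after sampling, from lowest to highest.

fs/2 = 25.55 kHz.
174.8 kHz mod fs = 21.5 kHz.
21.5 kHz ≤ fs/2 = 25.55 kHz, appears at 21.5 kHz.
29.5 kHz > fs/2 = 25.55 kHz, folds to fs − 29.5 kHz = 21.6 kHz.
24.2 kHz ≤ fs/2 = 25.55 kHz, passes unchanged.
120.7 kHz mod fs = 18.5 kHz.
18.5 kHz ≤ fs/2 = 25.55 kHz, appears at 18.5 kHz.
Distinct values: {18.5 kHz, 21.5 kHz, 21.6 kHz, 24.2 kHz}.

18.5 kHz, 21.5 kHz, 21.6 kHz, 24.2 kHz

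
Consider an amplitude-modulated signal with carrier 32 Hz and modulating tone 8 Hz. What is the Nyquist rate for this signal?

80 Hz

AM sidebands sit at fc ± fm = 24 Hz and 40 Hz.
Highest-frequency component: 40 Hz.
Nyquist rate = 2 × 40 Hz = 80 Hz.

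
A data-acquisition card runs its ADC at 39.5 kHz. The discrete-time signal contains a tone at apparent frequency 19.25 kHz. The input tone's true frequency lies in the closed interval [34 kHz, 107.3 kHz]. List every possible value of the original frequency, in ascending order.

58.75 kHz, 59.75 kHz, 98.25 kHz, 99.25 kHz

Frequencies that alias to 19.25 kHz are k·fs ± 19.25 kHz for integer k ≥ 0.
k=0: 19.25 kHz.
k=1: 20.25 kHz, 58.75 kHz.
k=2: 59.75 kHz, 98.25 kHz.
k=3: 99.25 kHz, 137.75 kHz.
k=4: 138.75 kHz, 177.25 kHz.
Within [34 kHz, 107.3 kHz]: 58.75 kHz, 59.75 kHz, 98.25 kHz, 99.25 kHz.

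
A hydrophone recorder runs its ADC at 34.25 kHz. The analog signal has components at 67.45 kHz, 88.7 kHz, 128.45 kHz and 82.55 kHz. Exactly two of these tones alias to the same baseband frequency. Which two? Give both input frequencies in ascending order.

82.55 kHz, 88.7 kHz

fs/2 = 17.125 kHz.
67.45 kHz mod fs = 33.2 kHz.
33.2 kHz > fs/2 = 17.125 kHz, folds to fs − 33.2 kHz = 1.05 kHz.
88.7 kHz mod fs = 20.2 kHz.
20.2 kHz > fs/2 = 17.125 kHz, folds to fs − 20.2 kHz = 14.05 kHz.
128.45 kHz mod fs = 25.7 kHz.
25.7 kHz > fs/2 = 17.125 kHz, folds to fs − 25.7 kHz = 8.55 kHz.
82.55 kHz mod fs = 14.05 kHz.
14.05 kHz ≤ fs/2 = 17.125 kHz, appears at 14.05 kHz.
82.55 kHz and 88.7 kHz both map to 14.05 kHz.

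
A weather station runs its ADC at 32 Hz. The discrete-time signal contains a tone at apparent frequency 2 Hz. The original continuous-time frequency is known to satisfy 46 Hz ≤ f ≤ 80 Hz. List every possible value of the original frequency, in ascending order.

Frequencies that alias to 2 Hz are k·fs ± 2 Hz for integer k ≥ 0.
k=0: 2 Hz.
k=1: 30 Hz, 34 Hz.
k=2: 62 Hz, 66 Hz.
k=3: 94 Hz, 98 Hz.
Within [46 Hz, 80 Hz]: 62 Hz, 66 Hz.

62 Hz, 66 Hz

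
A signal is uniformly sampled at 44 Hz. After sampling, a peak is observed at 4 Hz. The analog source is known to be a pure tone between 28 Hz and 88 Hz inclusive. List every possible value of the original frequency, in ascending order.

40 Hz, 48 Hz, 84 Hz

Frequencies that alias to 4 Hz are k·fs ± 4 Hz for integer k ≥ 0.
k=0: 4 Hz.
k=1: 40 Hz, 48 Hz.
k=2: 84 Hz, 92 Hz.
k=3: 128 Hz, 136 Hz.
Within [28 Hz, 88 Hz]: 40 Hz, 48 Hz, 84 Hz.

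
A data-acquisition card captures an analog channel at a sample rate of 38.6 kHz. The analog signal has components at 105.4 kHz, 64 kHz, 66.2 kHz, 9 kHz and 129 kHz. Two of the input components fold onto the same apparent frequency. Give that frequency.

13.2 kHz

fs/2 = 19.3 kHz.
105.4 kHz mod fs = 28.2 kHz.
28.2 kHz > fs/2 = 19.3 kHz, folds to fs − 28.2 kHz = 10.4 kHz.
64 kHz mod fs = 25.4 kHz.
25.4 kHz > fs/2 = 19.3 kHz, folds to fs − 25.4 kHz = 13.2 kHz.
66.2 kHz mod fs = 27.6 kHz.
27.6 kHz > fs/2 = 19.3 kHz, folds to fs − 27.6 kHz = 11 kHz.
9 kHz ≤ fs/2 = 19.3 kHz, passes unchanged.
129 kHz mod fs = 13.2 kHz.
13.2 kHz ≤ fs/2 = 19.3 kHz, appears at 13.2 kHz.
64 kHz and 129 kHz both map to 13.2 kHz.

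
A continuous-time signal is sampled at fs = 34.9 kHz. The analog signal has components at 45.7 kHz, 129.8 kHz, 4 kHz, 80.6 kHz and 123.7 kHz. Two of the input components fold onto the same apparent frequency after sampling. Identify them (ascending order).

45.7 kHz, 80.6 kHz

fs/2 = 17.45 kHz.
45.7 kHz mod fs = 10.8 kHz.
10.8 kHz ≤ fs/2 = 17.45 kHz, appears at 10.8 kHz.
129.8 kHz mod fs = 25.1 kHz.
25.1 kHz > fs/2 = 17.45 kHz, folds to fs − 25.1 kHz = 9.8 kHz.
4 kHz ≤ fs/2 = 17.45 kHz, passes unchanged.
80.6 kHz mod fs = 10.8 kHz.
10.8 kHz ≤ fs/2 = 17.45 kHz, appears at 10.8 kHz.
123.7 kHz mod fs = 19 kHz.
19 kHz > fs/2 = 17.45 kHz, folds to fs − 19 kHz = 15.9 kHz.
45.7 kHz and 80.6 kHz both map to 10.8 kHz.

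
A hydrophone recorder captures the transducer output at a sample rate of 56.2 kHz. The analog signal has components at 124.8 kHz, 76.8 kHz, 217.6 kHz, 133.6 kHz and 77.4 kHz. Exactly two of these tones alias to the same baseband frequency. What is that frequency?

21.2 kHz

fs/2 = 28.1 kHz.
124.8 kHz mod fs = 12.4 kHz.
12.4 kHz ≤ fs/2 = 28.1 kHz, appears at 12.4 kHz.
76.8 kHz mod fs = 20.6 kHz.
20.6 kHz ≤ fs/2 = 28.1 kHz, appears at 20.6 kHz.
217.6 kHz mod fs = 49 kHz.
49 kHz > fs/2 = 28.1 kHz, folds to fs − 49 kHz = 7.2 kHz.
133.6 kHz mod fs = 21.2 kHz.
21.2 kHz ≤ fs/2 = 28.1 kHz, appears at 21.2 kHz.
77.4 kHz mod fs = 21.2 kHz.
21.2 kHz ≤ fs/2 = 28.1 kHz, appears at 21.2 kHz.
77.4 kHz and 133.6 kHz both map to 21.2 kHz.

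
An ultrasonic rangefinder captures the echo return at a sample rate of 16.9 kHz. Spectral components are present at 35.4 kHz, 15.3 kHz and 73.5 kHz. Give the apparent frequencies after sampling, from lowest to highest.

1.6 kHz, 5.9 kHz

fs/2 = 8.45 kHz.
35.4 kHz mod fs = 1.6 kHz.
1.6 kHz ≤ fs/2 = 8.45 kHz, appears at 1.6 kHz.
15.3 kHz > fs/2 = 8.45 kHz, folds to fs − 15.3 kHz = 1.6 kHz.
73.5 kHz mod fs = 5.9 kHz.
5.9 kHz ≤ fs/2 = 8.45 kHz, appears at 5.9 kHz.
Distinct values: {1.6 kHz, 5.9 kHz}.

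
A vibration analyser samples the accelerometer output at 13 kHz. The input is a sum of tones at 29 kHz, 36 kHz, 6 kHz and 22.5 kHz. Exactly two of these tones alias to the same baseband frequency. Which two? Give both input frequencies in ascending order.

29 kHz, 36 kHz

fs/2 = 6.5 kHz.
29 kHz mod fs = 3 kHz.
3 kHz ≤ fs/2 = 6.5 kHz, appears at 3 kHz.
36 kHz mod fs = 10 kHz.
10 kHz > fs/2 = 6.5 kHz, folds to fs − 10 kHz = 3 kHz.
6 kHz ≤ fs/2 = 6.5 kHz, passes unchanged.
22.5 kHz mod fs = 9.5 kHz.
9.5 kHz > fs/2 = 6.5 kHz, folds to fs − 9.5 kHz = 3.5 kHz.
29 kHz and 36 kHz both map to 3 kHz.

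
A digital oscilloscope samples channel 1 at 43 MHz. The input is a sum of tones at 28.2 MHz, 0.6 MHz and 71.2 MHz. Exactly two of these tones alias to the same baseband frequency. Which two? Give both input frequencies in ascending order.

28.2 MHz, 71.2 MHz

fs/2 = 21.5 MHz.
28.2 MHz > fs/2 = 21.5 MHz, folds to fs − 28.2 MHz = 14.8 MHz.
0.6 MHz ≤ fs/2 = 21.5 MHz, passes unchanged.
71.2 MHz mod fs = 28.2 MHz.
28.2 MHz > fs/2 = 21.5 MHz, folds to fs − 28.2 MHz = 14.8 MHz.
28.2 MHz and 71.2 MHz both map to 14.8 MHz.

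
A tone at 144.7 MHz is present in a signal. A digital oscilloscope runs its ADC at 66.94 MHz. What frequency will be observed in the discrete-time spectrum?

144.7 MHz mod fs = 10.82 MHz.
10.82 MHz ≤ fs/2 = 33.47 MHz, appears at 10.82 MHz.

10.82 MHz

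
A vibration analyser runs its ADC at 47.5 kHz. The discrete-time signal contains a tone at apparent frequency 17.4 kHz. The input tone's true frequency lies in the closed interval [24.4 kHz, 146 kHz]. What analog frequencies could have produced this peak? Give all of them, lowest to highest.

Frequencies that alias to 17.4 kHz are k·fs ± 17.4 kHz for integer k ≥ 0.
k=0: 17.4 kHz.
k=1: 30.1 kHz, 64.9 kHz.
k=2: 77.6 kHz, 112.4 kHz.
k=3: 125.1 kHz, 159.9 kHz.
k=4: 172.6 kHz, 207.4 kHz.
Within [24.4 kHz, 146 kHz]: 30.1 kHz, 64.9 kHz, 77.6 kHz, 112.4 kHz, 125.1 kHz.

30.1 kHz, 64.9 kHz, 77.6 kHz, 112.4 kHz, 125.1 kHz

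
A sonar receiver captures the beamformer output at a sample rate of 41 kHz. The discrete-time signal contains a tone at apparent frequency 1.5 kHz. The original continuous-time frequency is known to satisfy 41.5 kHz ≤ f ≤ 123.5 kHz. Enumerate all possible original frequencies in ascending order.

Frequencies that alias to 1.5 kHz are k·fs ± 1.5 kHz for integer k ≥ 0.
k=0: 1.5 kHz.
k=1: 39.5 kHz, 42.5 kHz.
k=2: 80.5 kHz, 83.5 kHz.
k=3: 121.5 kHz, 124.5 kHz.
k=4: 162.5 kHz, 165.5 kHz.
Within [41.5 kHz, 123.5 kHz]: 42.5 kHz, 80.5 kHz, 83.5 kHz, 121.5 kHz.

42.5 kHz, 80.5 kHz, 83.5 kHz, 121.5 kHz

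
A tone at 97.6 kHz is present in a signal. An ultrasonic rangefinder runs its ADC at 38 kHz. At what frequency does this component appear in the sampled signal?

97.6 kHz mod fs = 21.6 kHz.
21.6 kHz > fs/2 = 19 kHz, folds to fs − 21.6 kHz = 16.4 kHz.

16.4 kHz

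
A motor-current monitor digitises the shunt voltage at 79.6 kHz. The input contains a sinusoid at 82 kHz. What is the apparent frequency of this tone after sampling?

2.4 kHz

82 kHz mod fs = 2.4 kHz.
2.4 kHz ≤ fs/2 = 39.8 kHz, appears at 2.4 kHz.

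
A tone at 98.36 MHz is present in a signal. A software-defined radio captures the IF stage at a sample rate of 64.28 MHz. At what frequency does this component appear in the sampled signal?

98.36 MHz mod fs = 34.08 MHz.
34.08 MHz > fs/2 = 32.14 MHz, folds to fs − 34.08 MHz = 30.2 MHz.

30.2 MHz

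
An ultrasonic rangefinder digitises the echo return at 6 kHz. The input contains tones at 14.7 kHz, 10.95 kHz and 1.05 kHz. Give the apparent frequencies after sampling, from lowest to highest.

fs/2 = 3 kHz.
14.7 kHz mod fs = 2.7 kHz.
2.7 kHz ≤ fs/2 = 3 kHz, appears at 2.7 kHz.
10.95 kHz mod fs = 4.95 kHz.
4.95 kHz > fs/2 = 3 kHz, folds to fs − 4.95 kHz = 1.05 kHz.
1.05 kHz ≤ fs/2 = 3 kHz, passes unchanged.
Distinct values: {1.05 kHz, 2.7 kHz}.

1.05 kHz, 2.7 kHz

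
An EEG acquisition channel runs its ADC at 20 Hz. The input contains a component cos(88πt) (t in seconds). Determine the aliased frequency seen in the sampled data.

4 Hz

ω = 88π rad/s → f = ω/(2π) = 44 Hz.
44 Hz mod fs = 4 Hz.
4 Hz ≤ fs/2 = 10 Hz, appears at 4 Hz.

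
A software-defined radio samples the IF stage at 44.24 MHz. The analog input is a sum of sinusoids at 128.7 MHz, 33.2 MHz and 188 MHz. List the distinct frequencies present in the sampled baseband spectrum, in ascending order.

4.02 MHz, 11.04 MHz

fs/2 = 22.12 MHz.
128.7 MHz mod fs = 40.22 MHz.
40.22 MHz > fs/2 = 22.12 MHz, folds to fs − 40.22 MHz = 4.02 MHz.
33.2 MHz > fs/2 = 22.12 MHz, folds to fs − 33.2 MHz = 11.04 MHz.
188 MHz mod fs = 11.04 MHz.
11.04 MHz ≤ fs/2 = 22.12 MHz, appears at 11.04 MHz.
Distinct values: {4.02 MHz, 11.04 MHz}.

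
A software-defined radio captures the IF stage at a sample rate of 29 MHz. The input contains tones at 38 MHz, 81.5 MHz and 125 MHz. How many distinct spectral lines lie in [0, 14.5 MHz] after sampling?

fs/2 = 14.5 MHz.
38 MHz mod fs = 9 MHz.
9 MHz ≤ fs/2 = 14.5 MHz, appears at 9 MHz.
81.5 MHz mod fs = 23.5 MHz.
23.5 MHz > fs/2 = 14.5 MHz, folds to fs − 23.5 MHz = 5.5 MHz.
125 MHz mod fs = 9 MHz.
9 MHz ≤ fs/2 = 14.5 MHz, appears at 9 MHz.
Distinct values: {5.5 MHz, 9 MHz} → 2.

2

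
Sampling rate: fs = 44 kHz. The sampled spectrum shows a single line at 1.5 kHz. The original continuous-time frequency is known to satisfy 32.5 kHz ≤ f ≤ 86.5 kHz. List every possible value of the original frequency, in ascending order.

42.5 kHz, 45.5 kHz, 86.5 kHz

Frequencies that alias to 1.5 kHz are k·fs ± 1.5 kHz for integer k ≥ 0.
k=0: 1.5 kHz.
k=1: 42.5 kHz, 45.5 kHz.
k=2: 86.5 kHz, 89.5 kHz.
k=3: 130.5 kHz, 133.5 kHz.
Within [32.5 kHz, 86.5 kHz]: 42.5 kHz, 45.5 kHz, 86.5 kHz.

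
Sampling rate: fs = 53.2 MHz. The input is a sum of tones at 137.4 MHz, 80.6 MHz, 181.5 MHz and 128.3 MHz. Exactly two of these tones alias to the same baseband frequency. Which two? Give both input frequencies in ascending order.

128.3 MHz, 181.5 MHz

fs/2 = 26.6 MHz.
137.4 MHz mod fs = 31 MHz.
31 MHz > fs/2 = 26.6 MHz, folds to fs − 31 MHz = 22.2 MHz.
80.6 MHz mod fs = 27.4 MHz.
27.4 MHz > fs/2 = 26.6 MHz, folds to fs − 27.4 MHz = 25.8 MHz.
181.5 MHz mod fs = 21.9 MHz.
21.9 MHz ≤ fs/2 = 26.6 MHz, appears at 21.9 MHz.
128.3 MHz mod fs = 21.9 MHz.
21.9 MHz ≤ fs/2 = 26.6 MHz, appears at 21.9 MHz.
128.3 MHz and 181.5 MHz both map to 21.9 MHz.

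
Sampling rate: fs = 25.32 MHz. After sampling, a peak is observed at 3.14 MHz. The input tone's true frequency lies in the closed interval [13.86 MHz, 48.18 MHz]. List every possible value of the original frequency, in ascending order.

22.18 MHz, 28.46 MHz, 47.5 MHz

Frequencies that alias to 3.14 MHz are k·fs ± 3.14 MHz for integer k ≥ 0.
k=0: 3.14 MHz.
k=1: 22.18 MHz, 28.46 MHz.
k=2: 47.5 MHz, 53.78 MHz.
k=3: 72.82 MHz, 79.1 MHz.
Within [13.86 MHz, 48.18 MHz]: 22.18 MHz, 28.46 MHz, 47.5 MHz.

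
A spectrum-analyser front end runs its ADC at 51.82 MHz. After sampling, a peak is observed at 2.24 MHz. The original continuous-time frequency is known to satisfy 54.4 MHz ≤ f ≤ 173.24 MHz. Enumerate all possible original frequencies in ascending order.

Frequencies that alias to 2.24 MHz are k·fs ± 2.24 MHz for integer k ≥ 0.
k=0: 2.24 MHz.
k=1: 49.58 MHz, 54.06 MHz.
k=2: 101.4 MHz, 105.88 MHz.
k=3: 153.22 MHz, 157.7 MHz.
k=4: 205.04 MHz, 209.52 MHz.
Within [54.4 MHz, 173.24 MHz]: 101.4 MHz, 105.88 MHz, 153.22 MHz, 157.7 MHz.

101.4 MHz, 105.88 MHz, 153.22 MHz, 157.7 MHz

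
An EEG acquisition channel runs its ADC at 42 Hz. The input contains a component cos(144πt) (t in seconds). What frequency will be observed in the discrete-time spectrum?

ω = 144π rad/s → f = ω/(2π) = 72 Hz.
72 Hz mod fs = 30 Hz.
30 Hz > fs/2 = 21 Hz, folds to fs − 30 Hz = 12 Hz.

12 Hz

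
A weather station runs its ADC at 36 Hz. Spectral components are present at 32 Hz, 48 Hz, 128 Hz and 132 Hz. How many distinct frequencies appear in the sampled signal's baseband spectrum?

3

fs/2 = 18 Hz.
32 Hz > fs/2 = 18 Hz, folds to fs − 32 Hz = 4 Hz.
48 Hz mod fs = 12 Hz.
12 Hz ≤ fs/2 = 18 Hz, appears at 12 Hz.
128 Hz mod fs = 20 Hz.
20 Hz > fs/2 = 18 Hz, folds to fs − 20 Hz = 16 Hz.
132 Hz mod fs = 24 Hz.
24 Hz > fs/2 = 18 Hz, folds to fs − 24 Hz = 12 Hz.
Distinct values: {4 Hz, 12 Hz, 16 Hz} → 3.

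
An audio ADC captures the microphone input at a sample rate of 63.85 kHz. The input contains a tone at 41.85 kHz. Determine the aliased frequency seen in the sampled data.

41.85 kHz > fs/2 = 31.925 kHz, folds to fs − 41.85 kHz = 22 kHz.

22 kHz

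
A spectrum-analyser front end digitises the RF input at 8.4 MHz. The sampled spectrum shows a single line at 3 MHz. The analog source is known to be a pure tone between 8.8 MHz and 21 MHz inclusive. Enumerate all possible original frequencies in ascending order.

Frequencies that alias to 3 MHz are k·fs ± 3 MHz for integer k ≥ 0.
k=0: 3 MHz.
k=1: 5.4 MHz, 11.4 MHz.
k=2: 13.8 MHz, 19.8 MHz.
k=3: 22.2 MHz, 28.2 MHz.
Within [8.8 MHz, 21 MHz]: 11.4 MHz, 13.8 MHz, 19.8 MHz.

11.4 MHz, 13.8 MHz, 19.8 MHz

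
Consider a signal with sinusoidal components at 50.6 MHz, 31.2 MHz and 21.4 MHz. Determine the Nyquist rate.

101.2 MHz

Highest-frequency component: 50.6 MHz.
Nyquist rate = 2 × 50.6 MHz = 101.2 MHz.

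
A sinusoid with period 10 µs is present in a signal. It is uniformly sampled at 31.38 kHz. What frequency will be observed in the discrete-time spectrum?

T = 10 µs → f = 1/T = 100 kHz.
100 kHz mod fs = 5.86 kHz.
5.86 kHz ≤ fs/2 = 15.69 kHz, appears at 5.86 kHz.

5.86 kHz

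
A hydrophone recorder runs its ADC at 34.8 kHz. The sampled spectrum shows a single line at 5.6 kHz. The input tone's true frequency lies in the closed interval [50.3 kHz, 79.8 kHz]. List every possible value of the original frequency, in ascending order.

Frequencies that alias to 5.6 kHz are k·fs ± 5.6 kHz for integer k ≥ 0.
k=0: 5.6 kHz.
k=1: 29.2 kHz, 40.4 kHz.
k=2: 64 kHz, 75.2 kHz.
k=3: 98.8 kHz, 110 kHz.
Within [50.3 kHz, 79.8 kHz]: 64 kHz, 75.2 kHz.

64 kHz, 75.2 kHz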